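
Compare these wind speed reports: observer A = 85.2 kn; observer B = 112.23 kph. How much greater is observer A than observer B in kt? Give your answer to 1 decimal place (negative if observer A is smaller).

24.6 kt

observer B: 112.23 km/h = 60.599 kt.
Difference: 85.200 − 60.599 = 24.6 kt.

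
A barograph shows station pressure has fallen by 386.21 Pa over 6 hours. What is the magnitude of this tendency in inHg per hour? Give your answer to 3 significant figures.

0.0190 inHg per hour

386.21 Pa / 6 h × 0.0002953 inHg/Pa = 0.0190 inHg/h.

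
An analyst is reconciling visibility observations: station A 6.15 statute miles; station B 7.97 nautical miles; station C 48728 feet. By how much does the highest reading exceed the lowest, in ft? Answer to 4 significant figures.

16260 ft

station A: 6.15 SM = 32472.00 ft.
station B: 7.97 nmi = 48426.64 ft.
Spread: 48728.00 − 32472.00 = 16260 ft.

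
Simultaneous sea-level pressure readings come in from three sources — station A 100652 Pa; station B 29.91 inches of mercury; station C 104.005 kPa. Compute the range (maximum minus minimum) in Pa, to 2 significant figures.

3400 Pa

station B: 29.91 inHg = 101286.89 Pa.
station C: 104.005 kPa = 104005.00 Pa.
Spread: 104005.00 − 100652.00 = 3400 Pa.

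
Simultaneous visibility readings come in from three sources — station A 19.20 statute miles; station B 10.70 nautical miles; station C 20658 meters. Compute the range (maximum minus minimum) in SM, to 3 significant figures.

6.89 SM

station B: 10.70 nmi = 12.3133 SM.
station C: 20658 m = 12.8363 SM.
Spread: 19.2000 − 12.3133 = 6.89 SM.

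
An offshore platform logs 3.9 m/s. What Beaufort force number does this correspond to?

3.9 m/s lies in the Beaufort 3 band (gentle breeze, 3.4–5.4 m/s).

Beaufort force 3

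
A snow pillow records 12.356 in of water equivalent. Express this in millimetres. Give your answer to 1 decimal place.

313.8 mm

1 in = 25.4 mm, so 12.356 × 25.4 = 313.8 mm.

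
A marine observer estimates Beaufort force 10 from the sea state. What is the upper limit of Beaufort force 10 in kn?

Beaufort 10 (storm) spans 48–55 knots.

55 kt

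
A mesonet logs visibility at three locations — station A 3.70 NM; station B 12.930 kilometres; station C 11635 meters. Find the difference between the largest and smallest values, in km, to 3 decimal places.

6.078 km

station A: 3.70 nmi = 6.85240 km.
station C: 11635 m = 11.63500 km.
Spread: 12.93000 − 6.85240 = 6.078 km.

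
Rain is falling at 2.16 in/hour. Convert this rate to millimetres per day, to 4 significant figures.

1317 mm/day

2.16 in/hour × 25.4 mm/in × 24 hour/day = 1317 mm/day.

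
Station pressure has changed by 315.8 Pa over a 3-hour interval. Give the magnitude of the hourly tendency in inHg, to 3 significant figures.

0.0311 inHg per hour

315.8 Pa / 3 h × 0.0002953 inHg/Pa = 0.0311 inHg/h.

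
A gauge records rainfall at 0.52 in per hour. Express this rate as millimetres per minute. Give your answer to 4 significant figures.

0.2201 mm/minute

0.52 in/hour × 25.4 mm/in × 0.0166667 hour/minute = 0.2201 mm/minute.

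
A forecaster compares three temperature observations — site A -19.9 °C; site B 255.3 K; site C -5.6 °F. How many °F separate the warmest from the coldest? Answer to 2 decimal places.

5.47 °F

site B: 255.3 K = -17.850 °C.
site C: -5.6 °F = -20.889 °C.
Spread: (-17.850) − (-20.889) = 3.039 °C = 5.47 °F.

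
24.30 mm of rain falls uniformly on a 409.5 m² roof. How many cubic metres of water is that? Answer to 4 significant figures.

1 mm over 1 m² is 1 L, so volume = 24.3 × 409.5 = 9950.85 L = 9.951 m³.

9.951 cubic metres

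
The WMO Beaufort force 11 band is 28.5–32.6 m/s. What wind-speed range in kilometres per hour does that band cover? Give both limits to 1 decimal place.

28.5–32.6 m/s × 3.6 = 102.6–117.4 km/h.

102.6 to 117.4 km/h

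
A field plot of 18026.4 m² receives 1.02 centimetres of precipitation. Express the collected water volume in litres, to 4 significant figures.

Depth: 1.02 cm × 10 = 10.2 mm.
1 mm over 1 m² is 1 L, so volume = 10.2 × 18026.4 = 183869.28 L ≈ 183900 L.

183900 litres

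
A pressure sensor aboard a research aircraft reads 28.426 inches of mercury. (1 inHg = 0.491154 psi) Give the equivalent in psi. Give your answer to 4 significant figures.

1 inHg = 0.491154 psi, so 28.426 × 0.491154 = 13.96 psi.

13.96 psi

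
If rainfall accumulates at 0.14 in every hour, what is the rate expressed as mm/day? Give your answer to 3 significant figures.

0.14 in/hour × 25.4 mm/in × 24 hour/day = 85.3 mm/day.

85.3 mm/day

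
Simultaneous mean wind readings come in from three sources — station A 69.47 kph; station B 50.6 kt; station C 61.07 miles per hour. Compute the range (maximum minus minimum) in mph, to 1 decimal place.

station A: 69.47 km/h = 43.167 mph.
station B: 50.6 kt = 58.229 mph.
Spread: 61.070 − 43.167 = 17.9 mph.

17.9 mph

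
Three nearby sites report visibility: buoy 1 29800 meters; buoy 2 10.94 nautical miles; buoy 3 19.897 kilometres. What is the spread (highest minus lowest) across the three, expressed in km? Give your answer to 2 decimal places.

9.90 km

buoy 1: 29800 m = 29.8000 km.
buoy 2: 10.94 nmi = 20.2609 km.
Spread: 29.8000 − 19.8970 = 9.90 km.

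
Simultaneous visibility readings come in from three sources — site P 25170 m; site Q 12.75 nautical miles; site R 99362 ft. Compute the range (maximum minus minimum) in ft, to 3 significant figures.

site P: 25170 m = 82578.74 ft.
site Q: 12.75 nmi = 77470.47 ft.
Spread: 99362.00 − 77470.47 = 21900 ft.

21900 ft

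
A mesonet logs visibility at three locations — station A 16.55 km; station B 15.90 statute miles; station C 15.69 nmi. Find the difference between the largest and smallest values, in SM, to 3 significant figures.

7.77 SM

station A: 16.55 km = 10.2837 SM.
station C: 15.69 nmi = 18.0557 SM.
Spread: 18.0557 − 10.2837 = 7.77 SM.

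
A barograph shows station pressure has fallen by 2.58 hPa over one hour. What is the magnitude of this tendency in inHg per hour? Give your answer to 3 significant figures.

2.58 hPa / 1 h × 0.02953 inHg/hPa = 0.0762 inHg/h.

0.0762 inHg per hour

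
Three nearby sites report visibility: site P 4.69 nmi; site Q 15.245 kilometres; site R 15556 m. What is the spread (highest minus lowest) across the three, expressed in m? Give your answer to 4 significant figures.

6870 m

site P: 4.69 nmi = 8685.88 m.
site Q: 15.245 km = 15245.00 m.
Spread: 15556.00 − 8685.88 = 6870 m.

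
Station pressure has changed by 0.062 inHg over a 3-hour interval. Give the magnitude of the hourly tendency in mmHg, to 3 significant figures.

0.525 mmHg per hour

0.062 inHg / 3 h × 25.4 mmHg/inHg = 0.525 mmHg/h.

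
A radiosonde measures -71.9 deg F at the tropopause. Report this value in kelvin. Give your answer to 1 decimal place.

215.4 K

First to °C: -57.72 °C.
Then to K: 215.4 K.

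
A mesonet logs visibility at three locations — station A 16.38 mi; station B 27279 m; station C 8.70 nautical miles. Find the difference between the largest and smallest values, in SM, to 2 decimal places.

station B: 27279 m = 16.9504 SM.
station C: 8.70 nmi = 10.0118 SM.
Spread: 16.9504 − 10.0118 = 6.94 SM.

6.94 SM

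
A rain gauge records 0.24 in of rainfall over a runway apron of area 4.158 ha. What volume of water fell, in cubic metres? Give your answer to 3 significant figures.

Depth: 0.24 in × 25.4 = 6.096 mm.
Area: 4.158 ha = 41580 m².
1 mm over 1 m² is 1 L, so volume = 6.096 × 41580 = 253471.68 L = 253 m³.

253 cubic metres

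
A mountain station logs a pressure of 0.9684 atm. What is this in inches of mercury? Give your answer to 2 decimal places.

1 atm = 29.9213 inHg, so 0.9684 × 29.9213 = 28.98 inHg.

28.98 inHg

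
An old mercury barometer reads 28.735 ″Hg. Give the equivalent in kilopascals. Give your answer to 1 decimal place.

1 inHg = 3.38639 kPa, so 28.735 × 3.38639 = 97.3 kPa.

97.3 kPa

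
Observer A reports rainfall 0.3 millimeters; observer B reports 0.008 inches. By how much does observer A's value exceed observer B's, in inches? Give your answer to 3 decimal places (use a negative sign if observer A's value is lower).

observer A: 0.3 mm = 0.01181 in.
Difference: 0.01181 − 0.00800 = 0.004 in.

0.004 in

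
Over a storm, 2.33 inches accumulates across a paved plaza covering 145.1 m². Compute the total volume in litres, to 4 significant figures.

8587 litres

Depth: 2.33 in × 25.4 = 59.182 mm.
1 mm over 1 m² is 1 L, so volume = 59.182 × 145.1 = 8587.3082 L ≈ 8587 L.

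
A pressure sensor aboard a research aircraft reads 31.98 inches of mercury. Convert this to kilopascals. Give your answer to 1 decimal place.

1 inHg = 3.38639 kPa, so 31.98 × 3.38639 = 108.3 kPa.

108.3 kPa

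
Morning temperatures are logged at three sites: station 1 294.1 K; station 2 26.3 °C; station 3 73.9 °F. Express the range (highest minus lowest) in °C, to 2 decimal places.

5.35 °C

station 1: 294.1 K = 20.950 °C.
station 3: 73.9 °F = 23.278 °C.
Spread: 26.300 − 20.950 = 5.350 °C.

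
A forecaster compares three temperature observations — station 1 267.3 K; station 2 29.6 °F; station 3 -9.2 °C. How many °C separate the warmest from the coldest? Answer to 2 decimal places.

7.87 °C

station 1: 267.3 K = -5.850 °C.
station 2: 29.6 °F = -1.333 °C.
Spread: (-1.333) − (-9.200) = 7.867 °C.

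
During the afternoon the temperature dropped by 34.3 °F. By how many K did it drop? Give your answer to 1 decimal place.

For a temperature change the 32° offset cancels: ΔK = 34.3 × 0.5556 = 19.1 K.

19.1 K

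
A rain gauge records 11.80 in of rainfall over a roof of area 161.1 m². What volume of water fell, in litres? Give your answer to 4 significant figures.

48280 litres

Depth: 11.80 in × 25.4 = 299.72 mm.
1 mm over 1 m² is 1 L, so volume = 299.72 × 161.1 = 48284.892 L ≈ 48280 L.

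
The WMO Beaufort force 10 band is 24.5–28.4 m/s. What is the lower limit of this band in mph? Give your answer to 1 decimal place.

24.5–28.4 m/s × 2.237 = 54.8–63.5 mph.

54.8 mph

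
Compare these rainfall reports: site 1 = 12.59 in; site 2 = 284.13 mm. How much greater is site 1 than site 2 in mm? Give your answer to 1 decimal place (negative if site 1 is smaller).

site 1: 12.59 in = 319.786 mm.
Difference: 319.786 − 284.130 = 35.7 mm.

35.7 mm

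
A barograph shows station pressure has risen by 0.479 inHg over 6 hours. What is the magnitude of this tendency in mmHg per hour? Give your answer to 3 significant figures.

0.479 inHg / 6 h × 25.4 mmHg/inHg = 2.03 mmHg/h.

2.03 mmHg per hour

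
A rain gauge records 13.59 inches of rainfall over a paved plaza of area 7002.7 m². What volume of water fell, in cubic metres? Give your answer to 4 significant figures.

2417 cubic metres

Depth: 13.59 in × 25.4 = 345.186 mm.
1 mm over 1 m² is 1 L, so volume = 345.186 × 7002.7 = 2417234 L = 2417 m³.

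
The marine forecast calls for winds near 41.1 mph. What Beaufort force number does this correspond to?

41.1 mph = 18.4 m/s, which is Beaufort 8 (gale, 17.2–20.7 m/s).

Beaufort force 8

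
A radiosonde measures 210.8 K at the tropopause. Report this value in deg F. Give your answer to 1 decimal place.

First to °C: -62.35 °C.
Then to °F: -80.2 °F.

-80.2 °F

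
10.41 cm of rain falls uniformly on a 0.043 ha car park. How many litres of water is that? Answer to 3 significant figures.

44800 litres

Depth: 10.41 cm × 10 = 104.1 mm.
Area: 0.043 ha = 430 m².
1 mm over 1 m² is 1 L, so volume = 104.1 × 430 = 44763 L ≈ 44800 L.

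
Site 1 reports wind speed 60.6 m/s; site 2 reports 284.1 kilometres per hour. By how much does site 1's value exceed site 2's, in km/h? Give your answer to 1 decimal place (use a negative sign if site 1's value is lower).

site 1: 60.6 m/s = 218.160 km/h.
Difference: 218.160 − 284.100 = -65.9 km/h.

-65.9 km/h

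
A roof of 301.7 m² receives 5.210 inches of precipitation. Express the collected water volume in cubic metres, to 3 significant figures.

Depth: 5.210 in × 25.4 = 132.334 mm.
1 mm over 1 m² is 1 L, so volume = 132.334 × 301.7 = 39925.168 L = 39.9 m³.

39.9 cubic metres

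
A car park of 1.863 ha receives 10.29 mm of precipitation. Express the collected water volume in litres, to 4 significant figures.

Area: 1.863 ha = 18630 m².
1 mm over 1 m² is 1 L, so volume = 10.29 × 18630 = 191702.7 L ≈ 191700 L.

191700 litres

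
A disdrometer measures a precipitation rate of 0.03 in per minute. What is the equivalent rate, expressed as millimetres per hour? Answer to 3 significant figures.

0.03 in/minute × 25.4 mm/in × 60 minute/hour = 45.7 mm/hour.

45.7 mm/hour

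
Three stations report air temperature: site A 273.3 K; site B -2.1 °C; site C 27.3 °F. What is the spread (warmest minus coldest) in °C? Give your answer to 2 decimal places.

site A: 273.3 K = 0.150 °C.
site C: 27.3 °F = -2.611 °C.
Spread: 0.150 − (-2.611) = 2.761 °C.

2.76 °C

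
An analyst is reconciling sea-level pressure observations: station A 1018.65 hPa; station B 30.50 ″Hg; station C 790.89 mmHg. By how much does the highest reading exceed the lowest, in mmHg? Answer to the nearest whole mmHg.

27 mmHg

station A: 1018.65 hPa = 764.05 mmHg.
station B: 30.50 inHg = 774.70 mmHg.
Spread: 790.89 − 764.05 = 27 mmHg.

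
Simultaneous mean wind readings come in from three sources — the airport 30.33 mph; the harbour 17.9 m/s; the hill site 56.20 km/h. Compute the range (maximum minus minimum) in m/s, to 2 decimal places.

4.34 m/s

the airport: 30.33 mph = 13.5587 m/s.
the hill site: 56.20 km/h = 15.6111 m/s.
Spread: 17.9000 − 13.5587 = 4.34 m/s.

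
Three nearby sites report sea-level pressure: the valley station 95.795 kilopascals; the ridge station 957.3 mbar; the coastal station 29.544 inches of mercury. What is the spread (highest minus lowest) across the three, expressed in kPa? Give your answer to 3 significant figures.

the ridge station: 957.3 mb = 95.7300 kPa.
the coastal station: 29.544 inHg = 100.0475 kPa.
Spread: 100.0475 − 95.7300 = 4.32 kPa.

4.32 kPa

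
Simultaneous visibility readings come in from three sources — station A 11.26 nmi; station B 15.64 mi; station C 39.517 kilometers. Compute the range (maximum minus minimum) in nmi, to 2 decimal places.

station B: 15.64 SM = 13.5908 nmi.
station C: 39.517 km = 21.3375 nmi.
Spread: 21.3375 − 11.2600 = 10.08 nmi.

10.08 nmi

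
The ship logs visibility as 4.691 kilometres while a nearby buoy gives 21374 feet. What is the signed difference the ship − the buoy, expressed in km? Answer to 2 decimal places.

-1.82 km

the buoy: 21374 ft = 6.5148 km.
Difference: 4.6910 − 6.5148 = -1.82 km.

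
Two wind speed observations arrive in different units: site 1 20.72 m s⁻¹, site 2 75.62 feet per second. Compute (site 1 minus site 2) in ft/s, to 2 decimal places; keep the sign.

site 1: 20.72 m/s = 67.9790 ft/s.
Difference: 67.9790 − 75.6200 = -7.64 ft/s.

-7.64 ft/s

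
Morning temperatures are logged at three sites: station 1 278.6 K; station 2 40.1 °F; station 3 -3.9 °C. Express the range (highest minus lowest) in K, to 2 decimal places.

9.35 K

station 1: 278.6 K = 5.450 °C.
station 2: 40.1 °F = 4.500 °C.
Spread: 5.450 − (-3.900) = 9.350 °C.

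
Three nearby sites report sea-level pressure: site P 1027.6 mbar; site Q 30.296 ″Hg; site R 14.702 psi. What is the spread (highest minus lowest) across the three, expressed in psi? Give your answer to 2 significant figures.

site P: 1027.6 mb = 14.9041 psi.
site Q: 30.296 inHg = 14.8800 psi.
Spread: 14.9041 − 14.7020 = 0.20 psi.

0.20 psi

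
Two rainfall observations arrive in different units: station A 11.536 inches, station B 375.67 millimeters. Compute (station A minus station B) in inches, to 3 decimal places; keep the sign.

station B: 375.67 mm = 14.79016 in.
Difference: 11.53600 − 14.79016 = -3.254 in.

-3.254 in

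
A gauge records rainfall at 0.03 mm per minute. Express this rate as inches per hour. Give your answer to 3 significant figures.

0.0709 in/hour

0.03 mm/minute × 0.0393701 in/mm × 60 minute/hour = 0.0709 in/hour.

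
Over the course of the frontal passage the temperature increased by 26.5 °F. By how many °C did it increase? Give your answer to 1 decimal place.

A change of 1 °C equals a change of 1.8 °F: Δ°C = 26.5 × 0.5556 = 14.7 °C.

14.7 °C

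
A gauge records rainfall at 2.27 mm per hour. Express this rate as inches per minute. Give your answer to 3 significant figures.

0.00149 in/minute

2.27 mm/hour × 0.0393701 in/mm × 0.0166667 hour/minute = 0.00149 in/minute.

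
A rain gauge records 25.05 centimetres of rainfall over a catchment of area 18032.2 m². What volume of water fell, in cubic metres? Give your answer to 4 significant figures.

4517 cubic metres

Depth: 25.05 cm × 10 = 250.5 mm.
1 mm over 1 m² is 1 L, so volume = 250.5 × 18032.2 = 4517066.1 L = 4517 m³.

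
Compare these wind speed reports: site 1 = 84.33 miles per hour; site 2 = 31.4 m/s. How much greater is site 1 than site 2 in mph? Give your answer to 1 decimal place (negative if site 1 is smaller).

site 2: 31.4 m/s = 70.240 mph.
Difference: 84.330 − 70.240 = 14.1 mph.

14.1 mph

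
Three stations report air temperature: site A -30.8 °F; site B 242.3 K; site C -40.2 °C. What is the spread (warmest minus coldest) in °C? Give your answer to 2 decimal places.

9.35 °C

site A: -30.8 °F = -34.889 °C.
site B: 242.3 K = -30.850 °C.
Spread: (-30.850) − (-40.200) = 9.350 °C.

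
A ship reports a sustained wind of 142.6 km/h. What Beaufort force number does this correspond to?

Beaufort force 12

142.6 km/h = 39.6 m/s, which is Beaufort 12 (hurricane force, ≥32.7 m/s).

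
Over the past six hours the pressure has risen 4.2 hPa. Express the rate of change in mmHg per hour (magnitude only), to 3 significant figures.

4.2 hPa / 6 h × 0.750062 mmHg/hPa = 0.525 mmHg/h.

0.525 mmHg per hour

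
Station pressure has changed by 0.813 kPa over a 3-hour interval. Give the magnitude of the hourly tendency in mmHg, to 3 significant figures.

0.813 kPa / 3 h × 7.50062 mmHg/kPa = 2.03 mmHg/h.

2.03 mmHg per hour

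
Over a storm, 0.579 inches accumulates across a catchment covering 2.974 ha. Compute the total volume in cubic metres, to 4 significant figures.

437.4 cubic metres

Depth: 0.579 in × 25.4 = 14.7066 mm.
Area: 2.974 ha = 29740 m².
1 mm over 1 m² is 1 L, so volume = 14.7066 × 29740 = 437374.28 L = 437.4 m³.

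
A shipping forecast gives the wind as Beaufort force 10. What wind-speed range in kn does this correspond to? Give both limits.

Beaufort 10 (storm) spans 48–55 knots.

48 to 55 kt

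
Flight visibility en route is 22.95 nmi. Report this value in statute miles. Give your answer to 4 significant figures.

26.41 SM

1 nmi = 1.15078 SM, so 22.95 × 1.15078 = 26.41 SM.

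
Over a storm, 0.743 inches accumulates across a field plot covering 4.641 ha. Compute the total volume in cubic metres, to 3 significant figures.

Depth: 0.743 in × 25.4 = 18.8722 mm.
Area: 4.641 ha = 46410 m².
1 mm over 1 m² is 1 L, so volume = 18.8722 × 46410 = 875858.8 L = 876 m³.

876 cubic metres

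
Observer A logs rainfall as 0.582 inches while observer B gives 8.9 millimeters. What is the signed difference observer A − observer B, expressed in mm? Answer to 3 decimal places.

5.883 mm

observer A: 0.582 in = 14.78280 mm.
Difference: 14.78280 − 8.90000 = 5.883 mm.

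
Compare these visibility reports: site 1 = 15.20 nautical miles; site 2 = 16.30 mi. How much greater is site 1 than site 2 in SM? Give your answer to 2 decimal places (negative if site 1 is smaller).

site 1: 15.20 nmi = 17.4918 SM.
Difference: 17.4918 − 16.3000 = 1.19 SM.

1.19 SM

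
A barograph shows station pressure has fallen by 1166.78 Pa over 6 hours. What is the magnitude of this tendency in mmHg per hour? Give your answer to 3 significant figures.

1166.78 Pa / 6 h × 0.00750062 mmHg/Pa = 1.46 mmHg/h.

1.46 mmHg per hour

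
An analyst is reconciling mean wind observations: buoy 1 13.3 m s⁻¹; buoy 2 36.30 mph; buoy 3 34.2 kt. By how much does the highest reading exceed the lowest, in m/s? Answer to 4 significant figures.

4.294 m/s

buoy 2: 36.30 mph = 16.22755 m/s.
buoy 3: 34.2 kt = 17.59400 m/s.
Spread: 17.59400 − 13.30000 = 4.294 m/s.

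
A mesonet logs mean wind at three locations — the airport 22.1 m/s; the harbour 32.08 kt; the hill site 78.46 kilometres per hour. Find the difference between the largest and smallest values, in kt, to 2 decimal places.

the airport: 22.1 m/s = 42.9590 kt.
the hill site: 78.46 km/h = 42.3650 kt.
Spread: 42.9590 − 32.0800 = 10.88 kt.

10.88 kt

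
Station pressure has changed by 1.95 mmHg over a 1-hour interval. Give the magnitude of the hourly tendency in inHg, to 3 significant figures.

0.0768 inHg per hour

1.95 mmHg / 1 h × 0.0393701 inHg/mmHg = 0.0768 inHg/h.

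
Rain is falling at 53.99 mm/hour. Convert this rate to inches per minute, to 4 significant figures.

53.99 mm/hour × 0.0393701 in/mm × 0.0166667 hour/minute = 0.03543 in/minute.

0.03543 in/minute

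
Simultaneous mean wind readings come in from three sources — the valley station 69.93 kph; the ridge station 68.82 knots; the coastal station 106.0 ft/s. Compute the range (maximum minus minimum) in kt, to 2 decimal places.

31.06 kt

the valley station: 69.93 km/h = 37.7592 kt.
the coastal station: 106.0 ft/s = 62.8033 kt.
Spread: 68.8200 − 37.7592 = 31.06 kt.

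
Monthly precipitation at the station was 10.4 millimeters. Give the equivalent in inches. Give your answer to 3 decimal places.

0.409 in

1 mm = 0.0393701 in, so 10.4 × 0.0393701 = 0.409 in.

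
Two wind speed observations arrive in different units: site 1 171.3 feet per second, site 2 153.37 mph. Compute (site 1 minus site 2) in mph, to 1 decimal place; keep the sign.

site 1: 171.3 ft/s = 116.795 mph.
Difference: 116.795 − 153.370 = -36.6 mph.

-36.6 mph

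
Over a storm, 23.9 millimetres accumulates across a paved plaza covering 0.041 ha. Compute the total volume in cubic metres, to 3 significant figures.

Area: 0.041 ha = 410 m².
1 mm over 1 m² is 1 L, so volume = 23.9 × 410 = 9799 L = 9.80 m³.

9.80 cubic metres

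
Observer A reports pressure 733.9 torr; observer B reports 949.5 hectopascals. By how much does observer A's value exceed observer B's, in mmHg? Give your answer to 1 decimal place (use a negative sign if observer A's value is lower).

21.7 mmHg

observer B: 949.5 hPa = 712.183 mmHg.
Difference: 733.900 − 712.183 = 21.7 mmHg.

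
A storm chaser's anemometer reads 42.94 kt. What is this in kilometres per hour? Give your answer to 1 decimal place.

1 kt = 1.852 km/h, so 42.94 × 1.852 = 79.5 km/h.

79.5 km/h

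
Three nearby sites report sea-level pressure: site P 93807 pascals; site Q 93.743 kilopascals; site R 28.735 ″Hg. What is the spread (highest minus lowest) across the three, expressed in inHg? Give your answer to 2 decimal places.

site P: 93807 Pa = 27.7012 inHg.
site Q: 93.743 kPa = 27.6823 inHg.
Spread: 28.7350 − 27.6823 = 1.05 inHg.

1.05 inHg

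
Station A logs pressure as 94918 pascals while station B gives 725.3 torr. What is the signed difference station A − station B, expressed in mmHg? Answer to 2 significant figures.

-13 mmHg

station A: 94918 Pa = 711.94 mmHg.
Difference: 711.94 − 725.30 = -13 mmHg.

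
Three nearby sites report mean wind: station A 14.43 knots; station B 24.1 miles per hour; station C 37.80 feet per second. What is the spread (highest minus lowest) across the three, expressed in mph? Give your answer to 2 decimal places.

station A: 14.43 kt = 16.6057 mph.
station C: 37.80 ft/s = 25.7727 mph.
Spread: 25.7727 − 16.6057 = 9.17 mph.

9.17 mph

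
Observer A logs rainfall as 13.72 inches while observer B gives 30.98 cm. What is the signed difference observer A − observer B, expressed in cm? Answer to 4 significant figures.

observer A: 13.72 in = 34.84880 cm.
Difference: 34.84880 − 30.98000 = 3.869 cm.

3.869 cm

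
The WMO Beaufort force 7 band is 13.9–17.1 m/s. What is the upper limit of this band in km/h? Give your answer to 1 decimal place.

61.6 km/h

13.9–17.1 m/s × 3.6 = 50.0–61.6 km/h.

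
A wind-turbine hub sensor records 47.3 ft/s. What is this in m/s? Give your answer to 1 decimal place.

14.4 m/s

1 ft/s = 0.3048 m/s, so 47.3 × 0.3048 = 14.4 m/s.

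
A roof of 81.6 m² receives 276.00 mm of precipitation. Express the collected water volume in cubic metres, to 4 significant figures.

1 mm over 1 m² is 1 L, so volume = 276 × 81.6 = 22521.6 L = 22.52 m³.

22.52 cubic metres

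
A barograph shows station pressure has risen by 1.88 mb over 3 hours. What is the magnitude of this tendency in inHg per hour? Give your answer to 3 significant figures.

0.0185 inHg per hour

1.88 mb / 3 h × 0.02953 inHg/mb = 0.0185 inHg/h.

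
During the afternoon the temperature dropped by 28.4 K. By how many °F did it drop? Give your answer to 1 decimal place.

51.1 °F

Converting a difference, only the 9/5 scale factor applies: Δ°F = 28.4 × 1.8 = 51.1 °F.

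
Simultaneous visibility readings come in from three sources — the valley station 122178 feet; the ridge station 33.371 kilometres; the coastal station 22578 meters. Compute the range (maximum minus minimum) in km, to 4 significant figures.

the valley station: 122178 ft = 37.2399 km.
the coastal station: 22578 m = 22.5780 km.
Spread: 37.2399 − 22.5780 = 14.66 km.

14.66 km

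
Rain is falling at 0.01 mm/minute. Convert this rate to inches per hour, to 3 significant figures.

0.01 mm/minute × 0.0393701 in/mm × 60 minute/hour = 0.0236 in/hour.

0.0236 in/hour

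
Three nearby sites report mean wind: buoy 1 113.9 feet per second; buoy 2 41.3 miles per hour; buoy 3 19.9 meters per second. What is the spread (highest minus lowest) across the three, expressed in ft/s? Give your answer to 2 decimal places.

buoy 2: 41.3 mph = 60.5733 ft/s.
buoy 3: 19.9 m/s = 65.2887 ft/s.
Spread: 113.9000 − 60.5733 = 53.33 ft/s.

53.33 ft/s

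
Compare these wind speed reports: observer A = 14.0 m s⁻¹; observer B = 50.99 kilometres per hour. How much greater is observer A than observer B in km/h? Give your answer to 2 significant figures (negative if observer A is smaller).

observer A: 14.0 m/s = 50.4000 km/h.
Difference: 50.4000 − 50.9900 = -0.59 km/h.

-0.59 km/h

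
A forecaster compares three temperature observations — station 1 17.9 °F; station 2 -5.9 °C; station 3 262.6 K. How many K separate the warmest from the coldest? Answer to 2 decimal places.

station 1: 17.9 °F = -7.833 °C.
station 3: 262.6 K = -10.550 °C.
Spread: (-5.900) − (-10.550) = 4.650 °C.

4.65 K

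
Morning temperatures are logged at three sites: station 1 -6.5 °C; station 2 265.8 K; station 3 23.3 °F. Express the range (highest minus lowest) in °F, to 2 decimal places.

station 2: 265.8 K = -7.350 °C.
station 3: 23.3 °F = -4.833 °C.
Spread: (-4.833) − (-7.350) = 2.517 °C = 4.53 °F.

4.53 °F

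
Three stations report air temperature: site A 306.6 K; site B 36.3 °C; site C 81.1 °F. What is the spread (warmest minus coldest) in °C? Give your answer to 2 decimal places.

9.02 °C

site A: 306.6 K = 33.450 °C.
site C: 81.1 °F = 27.278 °C.
Spread: 36.300 − 27.278 = 9.022 °C.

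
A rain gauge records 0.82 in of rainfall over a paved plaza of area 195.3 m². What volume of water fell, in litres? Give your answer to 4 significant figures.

Depth: 0.82 in × 25.4 = 20.828 mm.
1 mm over 1 m² is 1 L, so volume = 20.828 × 195.3 = 4067.7084 L ≈ 4068 L.

4068 litres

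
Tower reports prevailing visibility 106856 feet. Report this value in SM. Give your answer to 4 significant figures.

1 ft = 0.000189394 SM, so 106856 × 0.000189394 = 20.24 SM.

20.24 SM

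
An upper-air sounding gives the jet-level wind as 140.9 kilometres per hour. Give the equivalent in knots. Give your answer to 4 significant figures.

76.08 kt

1 km/h = 0.539957 kt, so 140.9 × 0.539957 = 76.08 kt.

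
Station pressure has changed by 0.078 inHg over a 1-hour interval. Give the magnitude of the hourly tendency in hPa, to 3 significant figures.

0.078 inHg / 1 h × 33.8639 hPa/inHg = 2.64 hPa/h.

2.64 hPa per hour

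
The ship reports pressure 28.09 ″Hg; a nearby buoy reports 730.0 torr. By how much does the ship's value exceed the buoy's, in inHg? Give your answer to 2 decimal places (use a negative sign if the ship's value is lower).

the buoy: 730.0 mmHg = 28.7402 inHg.
Difference: 28.0900 − 28.7402 = -0.65 inHg.

-0.65 inHg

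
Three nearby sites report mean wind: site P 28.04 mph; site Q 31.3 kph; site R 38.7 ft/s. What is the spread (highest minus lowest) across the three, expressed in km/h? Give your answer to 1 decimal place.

13.8 km/h

site P: 28.04 mph = 45.126 km/h.
site R: 38.7 ft/s = 42.465 km/h.
Spread: 45.126 − 31.300 = 13.8 km/h.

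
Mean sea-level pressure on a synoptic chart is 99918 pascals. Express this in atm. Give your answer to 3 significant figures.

0.986 atm

1 Pa = 9.86923e-06 atm, so 99918 × 9.86923e-06 = 0.986 atm.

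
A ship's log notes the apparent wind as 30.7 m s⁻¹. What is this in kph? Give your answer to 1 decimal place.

1 m/s = 3.6 km/h, so 30.7 × 3.6 = 110.5 km/h.

110.5 km/h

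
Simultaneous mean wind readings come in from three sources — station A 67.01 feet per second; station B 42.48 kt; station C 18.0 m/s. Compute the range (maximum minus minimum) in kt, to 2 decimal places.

7.49 kt

station A: 67.01 ft/s = 39.7023 kt.
station C: 18.0 m/s = 34.9892 kt.
Spread: 42.4800 − 34.9892 = 7.49 kt.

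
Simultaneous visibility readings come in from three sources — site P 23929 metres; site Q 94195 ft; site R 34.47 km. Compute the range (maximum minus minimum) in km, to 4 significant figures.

site P: 23929 m = 23.9290 km.
site Q: 94195 ft = 28.7106 km.
Spread: 34.4700 − 23.9290 = 10.54 km.

10.54 km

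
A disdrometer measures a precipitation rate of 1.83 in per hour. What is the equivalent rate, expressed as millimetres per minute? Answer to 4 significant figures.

1.83 in/hour × 25.4 mm/in × 0.0166667 hour/minute = 0.7747 mm/minute.

0.7747 mm/minute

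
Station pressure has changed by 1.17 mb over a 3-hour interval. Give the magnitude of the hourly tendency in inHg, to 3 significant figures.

1.17 mb / 3 h × 0.02953 inHg/mb = 0.0115 inHg/h.

0.0115 inHg per hour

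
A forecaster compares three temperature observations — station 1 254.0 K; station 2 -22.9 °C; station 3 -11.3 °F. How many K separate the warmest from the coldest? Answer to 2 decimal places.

4.91 K

station 1: 254.0 K = -19.150 °C.
station 3: -11.3 °F = -24.056 °C.
Spread: (-19.150) − (-24.056) = 4.906 °C.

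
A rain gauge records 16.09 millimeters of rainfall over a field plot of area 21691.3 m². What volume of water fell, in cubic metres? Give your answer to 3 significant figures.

349 cubic metres

1 mm over 1 m² is 1 L, so volume = 16.09 × 21691.3 = 349013.02 L = 349 m³.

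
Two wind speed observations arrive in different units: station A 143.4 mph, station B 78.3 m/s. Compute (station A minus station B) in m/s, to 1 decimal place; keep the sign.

-14.2 m/s

station A: 143.4 mph = 64.106 m/s.
Difference: 64.106 − 78.300 = -14.2 m/s.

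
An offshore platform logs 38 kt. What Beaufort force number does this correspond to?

Beaufort force 8

38 kt lies in the Beaufort 8 band (gale, 34–40 kt).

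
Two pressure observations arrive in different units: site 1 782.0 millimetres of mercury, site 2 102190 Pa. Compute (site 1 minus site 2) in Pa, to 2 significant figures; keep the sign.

2100 Pa

site 1: 782.0 mmHg = 104258.11 Pa.
Difference: 104258.11 − 102190.00 = 2100 Pa.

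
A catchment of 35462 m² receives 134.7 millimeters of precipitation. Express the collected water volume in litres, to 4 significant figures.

1 mm over 1 m² is 1 L, so volume = 134.7 × 35462 = 4776731.4 L ≈ 4777000 L.

4777000 litres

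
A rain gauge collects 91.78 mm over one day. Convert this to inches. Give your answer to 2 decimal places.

3.61 in

1 mm = 0.0393701 in, so 91.78 × 0.0393701 = 3.61 in.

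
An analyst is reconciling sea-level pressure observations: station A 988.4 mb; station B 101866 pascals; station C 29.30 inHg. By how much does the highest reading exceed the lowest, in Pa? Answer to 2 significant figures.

station A: 988.4 mb = 98840.00 Pa.
station C: 29.30 inHg = 99221.20 Pa.
Spread: 101866.00 − 98840.00 = 3000 Pa.

3000 Pa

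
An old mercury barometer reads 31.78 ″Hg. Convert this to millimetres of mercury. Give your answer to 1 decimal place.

807.2 mmHg

1 inHg = 25.4 mmHg, so 31.78 × 25.4 = 807.2 mmHg.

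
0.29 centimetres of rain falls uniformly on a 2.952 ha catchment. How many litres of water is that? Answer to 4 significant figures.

Depth: 0.29 cm × 10 = 2.9 mm.
Area: 2.952 ha = 29520 m².
1 mm over 1 m² is 1 L, so volume = 2.9 × 29520 = 85608 L ≈ 85610 L.

85610 litres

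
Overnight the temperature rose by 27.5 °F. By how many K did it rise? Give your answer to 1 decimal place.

A change of 1 °C equals a change of 1.8 °F: ΔK = 27.5 × 0.5556 = 15.3 K.

15.3 K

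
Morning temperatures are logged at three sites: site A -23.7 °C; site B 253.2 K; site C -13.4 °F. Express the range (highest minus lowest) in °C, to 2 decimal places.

5.27 °C

site B: 253.2 K = -19.950 °C.
site C: -13.4 °F = -25.222 °C.
Spread: (-19.950) − (-25.222) = 5.272 °C.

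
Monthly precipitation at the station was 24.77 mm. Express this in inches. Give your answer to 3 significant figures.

1 mm = 0.0393701 in, so 24.77 × 0.0393701 = 0.975 in.

0.975 in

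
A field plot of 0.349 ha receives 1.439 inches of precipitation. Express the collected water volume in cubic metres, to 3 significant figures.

Depth: 1.439 in × 25.4 = 36.5506 mm.
Area: 0.349 ha = 3490 m².
1 mm over 1 m² is 1 L, so volume = 36.5506 × 3490 = 127561.59 L = 128 m³.

128 cubic metres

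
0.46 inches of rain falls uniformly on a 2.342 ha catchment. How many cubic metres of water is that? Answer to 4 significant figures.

273.6 cubic metres

Depth: 0.46 in × 25.4 = 11.684 mm.
Area: 2.342 ha = 23420 m².
1 mm over 1 m² is 1 L, so volume = 11.684 × 23420 = 273639.28 L = 273.6 m³.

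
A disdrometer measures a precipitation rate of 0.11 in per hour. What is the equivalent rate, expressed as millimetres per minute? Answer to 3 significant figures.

0.11 in/hour × 25.4 mm/in × 0.0166667 hour/minute = 0.0466 mm/minute.

0.0466 mm/minute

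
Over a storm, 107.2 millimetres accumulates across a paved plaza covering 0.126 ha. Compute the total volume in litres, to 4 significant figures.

Area: 0.126 ha = 1260 m².
1 mm over 1 m² is 1 L, so volume = 107.2 × 1260 = 135072 L ≈ 135100 L.

135100 litres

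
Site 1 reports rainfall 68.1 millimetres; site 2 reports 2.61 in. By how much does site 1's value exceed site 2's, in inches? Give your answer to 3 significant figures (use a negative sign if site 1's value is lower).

site 1: 68.1 mm = 2.681102 in.
Difference: 2.681102 − 2.610000 = 0.0711 in.

0.0711 in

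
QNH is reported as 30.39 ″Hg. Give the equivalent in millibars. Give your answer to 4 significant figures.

1 inHg = 33.8639 mb, so 30.39 × 33.8639 = 1029 mb.

1029 mb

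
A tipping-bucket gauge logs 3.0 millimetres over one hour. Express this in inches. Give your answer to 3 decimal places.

0.118 in

1 mm = 0.0393701 in, so 3.0 × 0.0393701 = 0.118 in.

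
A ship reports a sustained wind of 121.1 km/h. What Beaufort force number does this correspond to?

121.1 km/h = 33.6 m/s, which is Beaufort 12 (hurricane force, ≥32.7 m/s).

Beaufort force 12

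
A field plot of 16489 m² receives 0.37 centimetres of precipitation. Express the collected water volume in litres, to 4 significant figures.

61010 litres

Depth: 0.37 cm × 10 = 3.7 mm.
1 mm over 1 m² is 1 L, so volume = 3.7 × 16489 = 61009.3 L ≈ 61010 L.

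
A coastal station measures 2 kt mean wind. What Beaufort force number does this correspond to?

Beaufort force 1

2 kt lies in the Beaufort 1 band (light air, 1–3 kt).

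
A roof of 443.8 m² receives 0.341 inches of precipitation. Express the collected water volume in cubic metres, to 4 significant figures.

Depth: 0.341 in × 25.4 = 8.6614 mm.
1 mm over 1 m² is 1 L, so volume = 8.6614 × 443.8 = 3843.9293 L = 3.844 m³.

3.844 cubic metres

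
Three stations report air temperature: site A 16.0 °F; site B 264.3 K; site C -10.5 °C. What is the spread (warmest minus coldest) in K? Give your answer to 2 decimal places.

1.65 K

site A: 16.0 °F = -8.889 °C.
site B: 264.3 K = -8.850 °C.
Spread: (-8.850) − (-10.500) = 1.650 °C.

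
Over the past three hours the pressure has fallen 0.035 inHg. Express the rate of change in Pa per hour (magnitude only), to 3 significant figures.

39.5 Pa per hour

0.035 inHg / 3 h × 3386.39 Pa/inHg = 39.5 Pa/h.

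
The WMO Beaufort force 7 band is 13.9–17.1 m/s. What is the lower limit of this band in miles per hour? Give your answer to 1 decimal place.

31.1 mph

13.9–17.1 m/s × 2.237 = 31.1–38.3 mph.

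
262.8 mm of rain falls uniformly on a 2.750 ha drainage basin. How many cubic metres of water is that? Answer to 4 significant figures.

Area: 2.750 ha = 27500 m².
1 mm over 1 m² is 1 L, so volume = 262.8 × 27500 = 7227000 L = 7227 m³.

7227 cubic metres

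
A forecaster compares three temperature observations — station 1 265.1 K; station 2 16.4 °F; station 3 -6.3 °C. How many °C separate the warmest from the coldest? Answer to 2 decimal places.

2.37 °C

station 1: 265.1 K = -8.050 °C.
station 2: 16.4 °F = -8.667 °C.
Spread: (-6.300) − (-8.667) = 2.367 °C.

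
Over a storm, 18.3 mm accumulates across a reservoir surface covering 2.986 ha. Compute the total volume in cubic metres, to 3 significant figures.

Area: 2.986 ha = 29860 m².
1 mm over 1 m² is 1 L, so volume = 18.3 × 29860 = 546438 L = 546 m³.

546 cubic metres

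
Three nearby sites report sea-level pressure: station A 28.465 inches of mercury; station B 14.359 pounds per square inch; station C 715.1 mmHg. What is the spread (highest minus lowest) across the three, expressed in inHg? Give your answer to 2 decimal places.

station B: 14.359 psi = 29.2352 inHg.
station C: 715.1 mmHg = 28.1535 inHg.
Spread: 29.2352 − 28.1535 = 1.08 inHg.

1.08 inHg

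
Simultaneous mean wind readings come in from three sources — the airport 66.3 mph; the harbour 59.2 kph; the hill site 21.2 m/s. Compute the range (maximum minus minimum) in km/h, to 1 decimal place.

the airport: 66.3 mph = 106.700 km/h.
the hill site: 21.2 m/s = 76.320 km/h.
Spread: 106.700 − 59.200 = 47.5 km/h.

47.5 km/h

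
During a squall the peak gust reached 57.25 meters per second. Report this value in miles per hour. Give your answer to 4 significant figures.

128.1 mph

1 m/s = 2.23694 mph, so 57.25 × 2.23694 = 128.1 mph.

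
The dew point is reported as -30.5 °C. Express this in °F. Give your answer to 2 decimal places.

°F = °C × 9/5 + 32 = -30.5 × 1.8 + 32 = -22.90 °F.

-22.90 °F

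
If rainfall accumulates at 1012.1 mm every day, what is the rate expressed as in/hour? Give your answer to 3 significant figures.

1.66 in/hour

1012.1 mm/day × 0.0393701 in/mm × 0.0416667 day/hour = 1.66 in/hour.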